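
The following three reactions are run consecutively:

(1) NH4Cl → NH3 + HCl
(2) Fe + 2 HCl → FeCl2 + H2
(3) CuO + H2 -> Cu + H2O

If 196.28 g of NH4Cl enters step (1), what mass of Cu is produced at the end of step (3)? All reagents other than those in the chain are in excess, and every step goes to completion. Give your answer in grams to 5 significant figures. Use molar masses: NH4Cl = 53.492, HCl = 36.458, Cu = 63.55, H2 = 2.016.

n(NH4Cl) = 196.28 / 53.492 = 3.66933 mol.
Reaction (1): NH4Cl→HCl ratio 1:1 ⇒ n(HCl) = 3.66933 mol.
Reaction (2): HCl→H2 ratio 2:1 ⇒ n(H2) = 1.83467 mol.
Reaction (3): H2→Cu ratio 1:1 ⇒ n(Cu) = 1.83467 mol.
Mass of Cu = 1.83467 × 63.55 = 116.593 g.

116.59 g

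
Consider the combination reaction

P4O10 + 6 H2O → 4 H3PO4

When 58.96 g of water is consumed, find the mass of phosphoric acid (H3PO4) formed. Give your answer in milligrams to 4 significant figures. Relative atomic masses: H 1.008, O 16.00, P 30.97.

M(H2O) = 2(1.008) + 16.00 = 18.016 g/mol.
M(H3PO4) = 3(1.008) + 30.97 + 4(16.00) = 97.994 g/mol.
n(H2O) = 58.960 g / 18.016 g/mol = 3.2726 mol.
From the equation the H2O:H3PO4 mole ratio is 6:4, so n(H3PO4) = 3.2726 × 4/6 = 2.1818 mol.
Mass of H3PO4 = 2.1818 mol × 97.994 g/mol = 213.80 g.
Converting to mg: 213.80 g = 213800 mg.

213800 mg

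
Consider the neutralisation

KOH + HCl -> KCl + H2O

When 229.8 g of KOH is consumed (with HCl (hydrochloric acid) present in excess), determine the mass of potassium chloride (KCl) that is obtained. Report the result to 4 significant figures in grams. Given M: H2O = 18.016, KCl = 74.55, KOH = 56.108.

305.3 g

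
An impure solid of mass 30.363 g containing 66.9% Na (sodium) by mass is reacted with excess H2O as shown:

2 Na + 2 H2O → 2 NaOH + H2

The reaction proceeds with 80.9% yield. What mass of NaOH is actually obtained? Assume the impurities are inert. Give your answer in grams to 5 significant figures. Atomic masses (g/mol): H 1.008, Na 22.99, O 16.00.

Pure Na available = 30.363 g × 0.669 = 20.3128 g.
M(Na) = 22.99 g/mol.
M(NaOH) = 22.99 + 16.00 + 1.008 = 39.998 g/mol.
n(Na) = 20.3128 g / 22.99 g/mol = 0.883551 mol.
From the equation the Na:NaOH mole ratio is 2:2, so n(NaOH) = 0.883551 × 2/2 = 0.883551 mol.
Mass of NaOH = 0.883551 mol × 39.998 g/mol = 35.3403 g.
Actual mass collected = 35.3403 g × 0.809 = 28.5903 g.

28.590 g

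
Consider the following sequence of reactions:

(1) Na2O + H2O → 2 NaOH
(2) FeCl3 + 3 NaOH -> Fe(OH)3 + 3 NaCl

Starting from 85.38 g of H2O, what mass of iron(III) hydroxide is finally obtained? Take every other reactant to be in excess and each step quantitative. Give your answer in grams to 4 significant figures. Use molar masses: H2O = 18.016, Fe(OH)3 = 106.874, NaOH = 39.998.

337.7 g

n(H2O) = 85.380 / 18.016 = 4.7391 mol.
Step 1 gives a 1:2 ratio of H2O to NaOH, so n(NaOH) = 9.4782 mol.
In step 2 the NaOH:Fe(OH)3 ratio is 3:1, so n(Fe(OH)3) = 3.1594 mol.
Mass of Fe(OH)3 = 3.1594 × 106.874 = 337.66 g.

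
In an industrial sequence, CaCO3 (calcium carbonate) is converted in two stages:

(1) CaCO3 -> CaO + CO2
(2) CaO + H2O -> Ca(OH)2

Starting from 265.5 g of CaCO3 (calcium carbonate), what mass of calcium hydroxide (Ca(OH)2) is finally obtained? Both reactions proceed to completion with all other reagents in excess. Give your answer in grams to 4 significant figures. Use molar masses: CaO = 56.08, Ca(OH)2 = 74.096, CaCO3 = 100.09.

196.5 g

n(CaCO3) = 265.50 / 100.09 = 2.6526 mol.
Step 1 gives a 1:1 ratio of CaCO3 to CaO, so n(CaO) = 2.6526 mol.
In step 2 the CaO:Ca(OH)2 ratio is 1:1, so n(Ca(OH)2) = 2.6526 mol.
Mass of Ca(OH)2 = 2.6526 × 74.096 = 196.55 g.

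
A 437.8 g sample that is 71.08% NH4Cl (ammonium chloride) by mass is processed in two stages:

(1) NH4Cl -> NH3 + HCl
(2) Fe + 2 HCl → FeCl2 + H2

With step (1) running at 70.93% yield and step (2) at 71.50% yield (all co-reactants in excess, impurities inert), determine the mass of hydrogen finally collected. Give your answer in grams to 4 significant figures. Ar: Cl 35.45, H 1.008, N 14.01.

2.974 g

Pure NH4Cl = 437.8 × 0.7108 = 311.19 g.
M(NH4Cl) = 14.01 + 4(1.008) + 35.45 = 53.492 g/mol.
M(H2) = 2(1.008) = 2.016 g/mol.
n(NH4Cl) = 311.19 / 53.492 = 5.8175 mol.
Step 1 (NH4Cl:HCl = 1:1): theoretical n(HCl) = 5.8175 mol; at 70.93% yield, n(HCl) = 4.1263 mol.
Step 2 (HCl:H2 = 2:1): theoretical n(H2) = 2.0632 mol, so theoretical mass = 2.0632 × 2.016 = 4.1593 g.
At 71.50% yield, actual mass of H2 = 4.1593 × 0.7150 = 2.9739 g.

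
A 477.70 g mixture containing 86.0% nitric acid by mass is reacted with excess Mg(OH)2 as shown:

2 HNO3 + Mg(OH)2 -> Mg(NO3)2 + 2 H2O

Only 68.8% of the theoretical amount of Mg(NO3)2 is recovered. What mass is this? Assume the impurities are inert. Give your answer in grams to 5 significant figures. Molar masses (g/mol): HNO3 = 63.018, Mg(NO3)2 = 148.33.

332.64 g

Pure HNO3 available = 477.70 g × 0.860 = 410.822 g.
n(HNO3) = 410.822 g / 63.018 g/mol = 6.51912 mol.
From the equation the HNO3:Mg(NO3)2 mole ratio is 2:1, so n(Mg(NO3)2) = 6.51912 × 1/2 = 3.25956 mol.
Mass of Mg(NO3)2 = 3.25956 mol × 148.33 g/mol = 483.491 g.
Actual mass collected = 483.491 g × 0.688 = 332.642 g.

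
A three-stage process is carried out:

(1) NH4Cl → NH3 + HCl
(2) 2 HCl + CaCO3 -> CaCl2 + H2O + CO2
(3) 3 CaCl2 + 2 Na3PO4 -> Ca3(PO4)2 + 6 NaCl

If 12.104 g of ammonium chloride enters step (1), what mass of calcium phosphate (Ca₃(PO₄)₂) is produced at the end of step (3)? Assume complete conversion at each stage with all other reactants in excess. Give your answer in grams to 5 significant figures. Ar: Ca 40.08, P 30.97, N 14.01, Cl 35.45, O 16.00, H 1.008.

M(NH4Cl) = 14.01 + 4(1.008) + 35.45 = 53.492 g/mol.
M(Ca3(PO4)2) = 3(40.08) + 2(30.97) + 8(16.00) = 310.18 g/mol.
n(NH4Cl) = 12.104 / 53.492 = 0.226277 mol.
Reaction (1): NH4Cl→HCl ratio 1:1 ⇒ n(HCl) = 0.226277 mol.
Reaction (2): HCl→CaCl2 ratio 2:1 ⇒ n(CaCl2) = 0.113138 mol.
Reaction (3): CaCl2→Ca3(PO4)2 ratio 3:1 ⇒ n(Ca3(PO4)2) = 0.0377128 mol.
Mass of Ca3(PO4)2 = 0.0377128 × 310.18 = 11.6978 g.

11.698 g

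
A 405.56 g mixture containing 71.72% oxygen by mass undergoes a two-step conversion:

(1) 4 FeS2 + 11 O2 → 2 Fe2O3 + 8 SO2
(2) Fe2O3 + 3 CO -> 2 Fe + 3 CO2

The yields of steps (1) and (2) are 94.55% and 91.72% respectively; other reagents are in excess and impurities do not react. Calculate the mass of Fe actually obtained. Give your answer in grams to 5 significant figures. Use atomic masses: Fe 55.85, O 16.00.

160.09 g

Pure O2 = 405.56 × 0.7172 = 290.868 g.
M(O2) = 2(16.00) = 32.00 g/mol.
M(Fe) = 55.85 g/mol.
n(O2) = 290.868 / 32.00 = 9.08961 mol.
Step 1 (O2:Fe2O3 = 11:2): theoretical n(Fe2O3) = 1.65266 mol; at 94.55% yield, n(Fe2O3) = 1.56259 mol.
Step 2 (Fe2O3:Fe = 1:2): theoretical n(Fe) = 3.12517 mol, so theoretical mass = 3.12517 × 55.85 = 174.541 g.
At 91.72% yield, actual mass of Fe = 174.541 × 0.9172 = 160.089 g.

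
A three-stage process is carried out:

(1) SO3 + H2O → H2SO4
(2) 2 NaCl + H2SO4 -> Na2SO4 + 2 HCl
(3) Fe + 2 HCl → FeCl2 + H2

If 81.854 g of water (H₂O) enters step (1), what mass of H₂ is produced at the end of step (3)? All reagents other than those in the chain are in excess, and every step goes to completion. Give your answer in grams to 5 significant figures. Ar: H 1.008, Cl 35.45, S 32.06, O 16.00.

M(H2O) = 2(1.008) + 16.00 = 18.016 g/mol.
M(H2) = 2(1.008) = 2.016 g/mol.
n(H2O) = 81.854 / 18.016 = 4.54341 mol.
Reaction (1): H2O→H2SO4 ratio 1:1 ⇒ n(H2SO4) = 4.54341 mol.
Reaction (2): H2SO4→HCl ratio 1:2 ⇒ n(HCl) = 9.08681 mol.
Reaction (3): HCl→H2 ratio 2:1 ⇒ n(H2) = 4.54341 mol.
Mass of H2 = 4.54341 × 2.016 = 9.15951 g.

9.1595 g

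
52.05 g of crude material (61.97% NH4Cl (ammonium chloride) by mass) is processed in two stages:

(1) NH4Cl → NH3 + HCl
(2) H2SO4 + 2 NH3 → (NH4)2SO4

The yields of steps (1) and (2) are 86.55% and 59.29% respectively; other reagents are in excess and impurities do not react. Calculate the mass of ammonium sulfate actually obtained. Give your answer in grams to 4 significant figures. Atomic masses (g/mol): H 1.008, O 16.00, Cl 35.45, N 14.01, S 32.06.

20.44 g

Pure NH4Cl = 52.05 × 0.6197 = 32.255 g.
M(NH4Cl) = 14.01 + 4(1.008) + 35.45 = 53.492 g/mol.
M((NH4)2SO4) = 2(14.01) + 8(1.008) + 32.06 + 4(16.00) = 132.144 g/mol.
n(NH4Cl) = 32.255 / 53.492 = 0.60299 mol.
Step 1 (NH4Cl:NH3 = 1:1): theoretical n(NH3) = 0.60299 mol; at 86.55% yield, n(NH3) = 0.52189 mol.
Step 2 (NH3:(NH4)2SO4 = 2:1): theoretical n((NH4)2SO4) = 0.26095 mol, so theoretical mass = 0.26095 × 132.144 = 34.482 g.
At 59.29% yield, actual mass of (NH4)2SO4 = 34.482 × 0.5929 = 20.445 g.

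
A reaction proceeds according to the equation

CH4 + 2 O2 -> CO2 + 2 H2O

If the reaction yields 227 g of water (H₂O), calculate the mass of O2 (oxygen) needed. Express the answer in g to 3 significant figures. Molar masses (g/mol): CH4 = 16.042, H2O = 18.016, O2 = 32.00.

403 g

n(H2O) = 227.0 g / 18.016 g/mol = 12.60 mol.
From the equation the H2O:O2 mole ratio is 2:2, so n(O2) = 12.60 × 2/2 = 12.60 mol.
Mass of O2 = 12.60 mol × 32.00 g/mol = 403.2 g.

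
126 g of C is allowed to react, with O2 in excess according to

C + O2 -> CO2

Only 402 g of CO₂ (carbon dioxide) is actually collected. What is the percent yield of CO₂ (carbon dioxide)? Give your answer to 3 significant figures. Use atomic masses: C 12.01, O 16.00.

M(C) = 12.01 g/mol.
M(CO2) = 12.01 + 2(16.00) = 44.01 g/mol.
n(C) = 126.0 g / 12.01 g/mol = 10.49 mol.
From the equation the C:CO2 mole ratio is 1:1, so n(CO2) = 10.49 × 1/1 = 10.49 mol.
Mass of CO2 = 10.49 mol × 44.01 g/mol = 461.7 g.
This is the theoretical yield. Percent yield = 402 g / 461.7 g × 100% = 87.07%.

87.1 %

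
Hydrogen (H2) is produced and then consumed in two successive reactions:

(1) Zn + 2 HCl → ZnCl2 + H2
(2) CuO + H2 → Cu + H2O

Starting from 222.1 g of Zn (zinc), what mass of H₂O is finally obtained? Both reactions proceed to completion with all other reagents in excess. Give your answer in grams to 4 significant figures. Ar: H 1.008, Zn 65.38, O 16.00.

61.20 g

M(Zn) = 65.38 g/mol.
M(H2O) = 2(1.008) + 16.00 = 18.016 g/mol.
n(Zn) = 222.10 / 65.38 = 3.3971 mol.
Step 1 gives a 1:1 ratio of Zn to H2, so n(H2) = 3.3971 mol.
In step 2 the H2:H2O ratio is 1:1, so n(H2O) = 3.3971 mol.
Mass of H2O = 3.3971 × 18.016 = 61.201 g.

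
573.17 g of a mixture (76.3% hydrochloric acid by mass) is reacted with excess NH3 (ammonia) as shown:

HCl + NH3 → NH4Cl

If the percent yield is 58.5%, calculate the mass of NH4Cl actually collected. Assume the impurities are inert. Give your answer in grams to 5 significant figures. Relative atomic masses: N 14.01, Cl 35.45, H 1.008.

375.37 g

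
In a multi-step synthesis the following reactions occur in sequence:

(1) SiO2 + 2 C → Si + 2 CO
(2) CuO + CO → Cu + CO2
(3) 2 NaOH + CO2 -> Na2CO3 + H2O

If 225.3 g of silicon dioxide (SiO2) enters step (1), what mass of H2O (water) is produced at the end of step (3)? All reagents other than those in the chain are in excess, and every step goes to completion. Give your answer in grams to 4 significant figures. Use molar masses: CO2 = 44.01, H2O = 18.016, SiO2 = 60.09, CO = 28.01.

135.1 g

n(SiO2) = 225.3 / 60.09 = 3.7494 mol.
Reaction (1): SiO2→CO ratio 1:2 ⇒ n(CO) = 7.4988 mol.
Reaction (2): CO→CO2 ratio 1:1 ⇒ n(CO2) = 7.4988 mol.
Reaction (3): CO2→H2O ratio 1:1 ⇒ n(H2O) = 7.4988 mol.
Mass of H2O = 7.4988 × 18.016 = 135.10 g.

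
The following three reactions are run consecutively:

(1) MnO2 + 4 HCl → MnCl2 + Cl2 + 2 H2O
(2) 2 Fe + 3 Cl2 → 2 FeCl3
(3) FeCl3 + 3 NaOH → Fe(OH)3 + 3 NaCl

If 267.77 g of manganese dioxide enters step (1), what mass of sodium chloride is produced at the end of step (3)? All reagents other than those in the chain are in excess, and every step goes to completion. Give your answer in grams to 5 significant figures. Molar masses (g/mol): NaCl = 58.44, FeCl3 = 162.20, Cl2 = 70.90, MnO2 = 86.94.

n(MnO2) = 267.77 / 86.94 = 3.07994 mol.
Reaction (1): MnO2→Cl2 ratio 1:1 ⇒ n(Cl2) = 3.07994 mol.
Reaction (2): Cl2→FeCl3 ratio 3:2 ⇒ n(FeCl3) = 2.05329 mol.
Reaction (3): FeCl3→NaCl ratio 1:3 ⇒ n(NaCl) = 6.15988 mol.
Mass of NaCl = 6.15988 × 58.44 = 359.983 g.

359.98 g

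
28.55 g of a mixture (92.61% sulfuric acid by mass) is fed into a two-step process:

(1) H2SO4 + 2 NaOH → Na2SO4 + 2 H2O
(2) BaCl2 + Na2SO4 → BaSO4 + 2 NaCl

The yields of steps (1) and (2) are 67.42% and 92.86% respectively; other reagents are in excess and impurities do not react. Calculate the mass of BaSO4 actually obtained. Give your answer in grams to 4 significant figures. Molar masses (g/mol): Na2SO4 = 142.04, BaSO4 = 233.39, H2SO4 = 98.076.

Pure H2SO4 = 28.55 × 0.9261 = 26.440 g.
n(H2SO4) = 26.440 / 98.076 = 0.26959 mol.
Step 1 (H2SO4:Na2SO4 = 1:1): theoretical n(Na2SO4) = 0.26959 mol; at 67.42% yield, n(Na2SO4) = 0.18176 mol.
Step 2 (Na2SO4:BaSO4 = 1:1): theoretical n(BaSO4) = 0.18176 mol, so theoretical mass = 0.18176 × 233.39 = 42.420 g.
At 92.86% yield, actual mass of BaSO4 = 42.420 × 0.9286 = 39.391 g.

39.39 g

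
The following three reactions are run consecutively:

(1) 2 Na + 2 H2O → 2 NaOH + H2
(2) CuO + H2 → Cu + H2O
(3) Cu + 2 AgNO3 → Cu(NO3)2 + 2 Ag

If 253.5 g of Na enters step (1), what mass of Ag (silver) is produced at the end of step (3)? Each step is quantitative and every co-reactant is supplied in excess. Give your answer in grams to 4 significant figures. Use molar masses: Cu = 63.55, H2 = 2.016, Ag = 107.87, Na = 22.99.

1189 g

n(Na) = 253.5 / 22.99 = 11.027 mol.
Reaction (1): Na→H2 ratio 2:1 ⇒ n(H2) = 5.5133 mol.
Reaction (2): H2→Cu ratio 1:1 ⇒ n(Cu) = 5.5133 mol.
Reaction (3): Cu→Ag ratio 1:2 ⇒ n(Ag) = 11.027 mol.
Mass of Ag = 11.027 × 107.87 = 1189.4 g.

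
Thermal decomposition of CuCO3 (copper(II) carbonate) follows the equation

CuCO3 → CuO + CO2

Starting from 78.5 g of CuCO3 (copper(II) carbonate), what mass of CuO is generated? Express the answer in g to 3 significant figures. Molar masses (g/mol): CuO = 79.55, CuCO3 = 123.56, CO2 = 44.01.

50.5 g

n(CuCO3) = 78.50 g / 123.56 g/mol = 0.6353 mol.
From the equation the CuCO3:CuO mole ratio is 1:1, so n(CuO) = 0.6353 × 1/1 = 0.6353 mol.
Mass of CuO = 0.6353 mol × 79.55 g/mol = 50.54 g.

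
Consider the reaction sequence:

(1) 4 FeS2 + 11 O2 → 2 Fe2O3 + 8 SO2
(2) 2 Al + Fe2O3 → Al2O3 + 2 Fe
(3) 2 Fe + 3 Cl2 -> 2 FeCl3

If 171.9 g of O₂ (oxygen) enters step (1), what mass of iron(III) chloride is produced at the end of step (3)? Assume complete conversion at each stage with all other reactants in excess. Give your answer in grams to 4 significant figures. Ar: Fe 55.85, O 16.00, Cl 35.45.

M(O2) = 2(16.00) = 32.00 g/mol.
M(FeCl3) = 55.85 + 3(35.45) = 162.20 g/mol.
n(O2) = 171.9 / 32.00 = 5.3719 mol.
Reaction (1): O2→Fe2O3 ratio 11:2 ⇒ n(Fe2O3) = 0.97670 mol.
Reaction (2): Fe2O3→Fe ratio 1:2 ⇒ n(Fe) = 1.9534 mol.
Reaction (3): Fe→FeCl3 ratio 2:2 ⇒ n(FeCl3) = 1.9534 mol.
Mass of FeCl3 = 1.9534 × 162.20 = 316.84 g.

316.8 g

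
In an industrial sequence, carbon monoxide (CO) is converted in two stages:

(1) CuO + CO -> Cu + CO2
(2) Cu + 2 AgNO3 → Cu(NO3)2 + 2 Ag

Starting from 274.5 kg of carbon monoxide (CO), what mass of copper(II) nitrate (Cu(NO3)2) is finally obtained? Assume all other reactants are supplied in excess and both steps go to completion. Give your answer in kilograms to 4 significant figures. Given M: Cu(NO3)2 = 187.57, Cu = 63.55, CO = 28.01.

1838 kg

274.5 kg = 274500 g.
n(CO) = 274500 / 28.01 = 9800.1 mol.
Step 1 gives a 1:1 ratio of CO to Cu, so n(Cu) = 9800.1 mol.
In step 2 the Cu:Cu(NO3)2 ratio is 1:1, so n(Cu(NO3)2) = 9800.1 mol.
Mass of Cu(NO3)2 = 9800.1 × 187.57 = 1.8382 × 10^6 g = 1838 kg.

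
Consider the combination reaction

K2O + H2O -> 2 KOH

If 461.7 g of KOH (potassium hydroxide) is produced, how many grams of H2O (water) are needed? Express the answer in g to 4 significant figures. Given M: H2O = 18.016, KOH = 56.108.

n(KOH) = 461.70 g / 56.108 g/mol = 8.2288 mol.
From the equation the KOH:H2O mole ratio is 2:1, so n(H2O) = 8.2288 × 1/2 = 4.1144 mol.
Mass of H2O = 4.1144 mol × 18.016 g/mol = 74.125 g.

74.12 g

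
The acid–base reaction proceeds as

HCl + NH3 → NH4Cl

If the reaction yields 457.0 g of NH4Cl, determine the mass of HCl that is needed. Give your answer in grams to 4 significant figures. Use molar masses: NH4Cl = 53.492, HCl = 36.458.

n(NH4Cl) = 457.00 g / 53.492 g/mol = 8.5433 mol.
From the equation the NH4Cl:HCl mole ratio is 1:1, so n(HCl) = 8.5433 × 1/1 = 8.5433 mol.
Mass of HCl = 8.5433 mol × 36.458 g/mol = 311.47 g.

311.5 g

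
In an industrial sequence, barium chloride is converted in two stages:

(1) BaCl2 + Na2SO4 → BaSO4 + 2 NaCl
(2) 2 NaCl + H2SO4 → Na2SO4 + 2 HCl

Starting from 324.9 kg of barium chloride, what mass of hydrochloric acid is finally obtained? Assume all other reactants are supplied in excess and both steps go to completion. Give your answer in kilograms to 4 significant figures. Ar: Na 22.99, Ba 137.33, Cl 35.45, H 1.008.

M(BaCl2) = 137.33 + 2(35.45) = 208.23 g/mol.
M(HCl) = 1.008 + 35.45 = 36.458 g/mol.
324.9 kg = 324900 g.
n(BaCl2) = 324900 / 208.23 = 1560.3 mol.
Step 1 gives a 1:2 ratio of BaCl2 to NaCl, so n(NaCl) = 3120.6 mol.
In step 2 the NaCl:HCl ratio is 2:2, so n(HCl) = 3120.6 mol.
Mass of HCl = 3120.6 × 36.458 = 113770 g = 113.8 kg.

113.8 kg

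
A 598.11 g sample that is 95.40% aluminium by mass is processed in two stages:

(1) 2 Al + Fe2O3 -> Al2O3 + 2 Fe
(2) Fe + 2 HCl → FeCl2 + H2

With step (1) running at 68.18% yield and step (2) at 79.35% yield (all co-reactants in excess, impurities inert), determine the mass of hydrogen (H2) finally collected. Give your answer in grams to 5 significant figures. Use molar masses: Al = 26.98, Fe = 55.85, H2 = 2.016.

23.067 g

Pure Al = 598.11 × 0.9540 = 570.597 g.
n(Al) = 570.597 / 26.98 = 21.1489 mol.
Step 1 (Al:Fe = 2:2): theoretical n(Fe) = 21.1489 mol; at 68.18% yield, n(Fe) = 14.4193 mol.
Step 2 (Fe:H2 = 1:1): theoretical n(H2) = 14.4193 mol, so theoretical mass = 14.4193 × 2.016 = 29.0693 g.
At 79.35% yield, actual mass of H2 = 29.0693 × 0.7935 = 23.0665 g.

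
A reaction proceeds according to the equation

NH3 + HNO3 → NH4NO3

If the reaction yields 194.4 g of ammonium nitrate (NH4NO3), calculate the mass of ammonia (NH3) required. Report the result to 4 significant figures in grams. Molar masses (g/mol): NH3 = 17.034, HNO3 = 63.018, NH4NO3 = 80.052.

41.37 g

n(NH4NO3) = 194.40 g / 80.052 g/mol = 2.4284 mol.
From the equation the NH4NO3:NH3 mole ratio is 1:1, so n(NH3) = 2.4284 × 1/1 = 2.4284 mol.
Mass of NH3 = 2.4284 mol × 17.034 g/mol = 41.366 g.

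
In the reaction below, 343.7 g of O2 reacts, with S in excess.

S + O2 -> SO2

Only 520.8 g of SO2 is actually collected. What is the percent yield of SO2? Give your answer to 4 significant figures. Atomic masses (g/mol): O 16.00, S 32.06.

M(O2) = 2(16.00) = 32.00 g/mol.
M(SO2) = 32.06 + 2(16.00) = 64.06 g/mol.
n(O2) = 343.70 g / 32.00 g/mol = 10.741 mol.
From the equation the O2:SO2 mole ratio is 1:1, so n(SO2) = 10.741 × 1/1 = 10.741 mol.
Mass of SO2 = 10.741 mol × 64.06 g/mol = 688.04 g.
This is the theoretical yield. Percent yield = 520.8 g / 688.04 g × 100% = 75.693%.

75.69 %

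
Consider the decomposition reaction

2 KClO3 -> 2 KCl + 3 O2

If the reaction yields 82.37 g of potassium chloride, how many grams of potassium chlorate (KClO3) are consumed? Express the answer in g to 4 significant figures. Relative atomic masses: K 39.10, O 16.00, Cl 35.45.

M(KCl) = 39.10 + 35.45 = 74.55 g/mol.
M(KClO3) = 39.10 + 35.45 + 3(16.00) = 122.55 g/mol.
n(KCl) = 82.370 g / 74.55 g/mol = 1.1049 mol.
From the equation the KCl:KClO3 mole ratio is 2:2, so n(KClO3) = 1.1049 × 2/2 = 1.1049 mol.
Mass of KClO3 = 1.1049 mol × 122.55 g/mol = 135.41 g.

135.4 g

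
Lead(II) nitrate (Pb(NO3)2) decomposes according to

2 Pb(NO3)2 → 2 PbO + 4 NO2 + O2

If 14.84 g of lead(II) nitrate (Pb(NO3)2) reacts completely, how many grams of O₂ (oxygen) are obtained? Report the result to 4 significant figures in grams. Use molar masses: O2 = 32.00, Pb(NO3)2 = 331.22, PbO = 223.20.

0.7169 g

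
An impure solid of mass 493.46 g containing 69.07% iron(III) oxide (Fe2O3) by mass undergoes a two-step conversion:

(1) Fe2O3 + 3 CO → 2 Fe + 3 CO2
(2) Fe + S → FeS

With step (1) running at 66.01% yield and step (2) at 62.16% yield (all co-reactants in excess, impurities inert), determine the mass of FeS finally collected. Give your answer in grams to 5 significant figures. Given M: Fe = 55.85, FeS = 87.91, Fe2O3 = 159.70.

Pure Fe2O3 = 493.46 × 0.6907 = 340.833 g.
n(Fe2O3) = 340.833 / 159.70 = 2.13421 mol.
Step 1 (Fe2O3:Fe = 1:2): theoretical n(Fe) = 4.26841 mol; at 66.01% yield, n(Fe) = 2.81758 mol.
Step 2 (Fe:FeS = 1:1): theoretical n(FeS) = 2.81758 mol, so theoretical mass = 2.81758 × 87.91 = 247.693 g.
At 62.16% yield, actual mass of FeS = 247.693 × 0.6216 = 153.966 g.

153.97 g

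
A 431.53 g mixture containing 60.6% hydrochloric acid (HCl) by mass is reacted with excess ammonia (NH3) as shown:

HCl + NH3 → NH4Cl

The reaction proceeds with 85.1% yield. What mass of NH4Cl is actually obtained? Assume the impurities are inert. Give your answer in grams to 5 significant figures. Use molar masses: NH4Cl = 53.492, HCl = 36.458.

326.52 g

Pure HCl available = 431.53 g × 0.606 = 261.507 g.
n(HCl) = 261.507 g / 36.458 g/mol = 7.17283 mol.
From the equation the HCl:NH4Cl mole ratio is 1:1, so n(NH4Cl) = 7.17283 × 1/1 = 7.17283 mol.
Mass of NH4Cl = 7.17283 mol × 53.492 g/mol = 383.689 g.
Actual mass collected = 383.689 g × 0.851 = 326.520 g.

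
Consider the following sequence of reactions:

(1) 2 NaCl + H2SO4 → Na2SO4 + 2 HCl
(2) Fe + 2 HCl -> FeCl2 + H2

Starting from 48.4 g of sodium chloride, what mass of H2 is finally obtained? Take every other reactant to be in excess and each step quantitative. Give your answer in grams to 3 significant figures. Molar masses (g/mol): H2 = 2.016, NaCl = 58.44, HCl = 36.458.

0.835 g

n(NaCl) = 48.40 / 58.44 = 0.8282 mol.
Step 1 gives a 2:2 ratio of NaCl to HCl, so n(HCl) = 0.8282 mol.
In step 2 the HCl:H2 ratio is 2:1, so n(H2) = 0.4141 mol.
Mass of H2 = 0.4141 × 2.016 = 0.8348 g.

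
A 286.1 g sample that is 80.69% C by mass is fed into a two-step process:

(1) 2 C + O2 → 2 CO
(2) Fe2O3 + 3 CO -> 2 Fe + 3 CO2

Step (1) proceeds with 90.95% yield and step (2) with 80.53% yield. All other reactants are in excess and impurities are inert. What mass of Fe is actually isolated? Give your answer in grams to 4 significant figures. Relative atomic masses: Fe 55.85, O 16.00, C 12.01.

524.2 g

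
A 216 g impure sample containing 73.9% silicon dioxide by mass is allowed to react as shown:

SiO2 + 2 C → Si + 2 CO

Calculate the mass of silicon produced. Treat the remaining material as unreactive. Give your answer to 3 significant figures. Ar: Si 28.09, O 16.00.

74.6 g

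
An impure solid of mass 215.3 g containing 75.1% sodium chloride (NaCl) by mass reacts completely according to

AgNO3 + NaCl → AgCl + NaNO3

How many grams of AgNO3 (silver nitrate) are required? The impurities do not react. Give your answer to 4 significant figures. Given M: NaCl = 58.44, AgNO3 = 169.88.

Mass of pure NaCl = 215.3 g × 0.751 = 161.69 g.
n(NaCl) = 161.69 g / 58.44 g/mol = 2.7668 mol.
From the equation the NaCl:AgNO3 mole ratio is 1:1, so n(AgNO3) = 2.7668 × 1/1 = 2.7668 mol.
Mass of AgNO3 = 2.7668 mol × 169.88 g/mol = 470.02 g.

470.0 g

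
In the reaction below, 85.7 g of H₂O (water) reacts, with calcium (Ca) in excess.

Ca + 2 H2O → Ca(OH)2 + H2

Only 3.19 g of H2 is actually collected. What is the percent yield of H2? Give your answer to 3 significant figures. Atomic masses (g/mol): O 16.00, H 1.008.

M(H2O) = 2(1.008) + 16.00 = 18.016 g/mol.
M(H2) = 2(1.008) = 2.016 g/mol.
n(H2O) = 85.70 g / 18.016 g/mol = 4.757 mol.
From the equation the H2O:H2 mole ratio is 2:1, so n(H2) = 4.757 × 1/2 = 2.378 mol.
Mass of H2 = 2.378 mol × 2.016 g/mol = 4.795 g.
This is the theoretical yield. Percent yield = 3.19 g / 4.795 g × 100% = 66.53%.

66.5 %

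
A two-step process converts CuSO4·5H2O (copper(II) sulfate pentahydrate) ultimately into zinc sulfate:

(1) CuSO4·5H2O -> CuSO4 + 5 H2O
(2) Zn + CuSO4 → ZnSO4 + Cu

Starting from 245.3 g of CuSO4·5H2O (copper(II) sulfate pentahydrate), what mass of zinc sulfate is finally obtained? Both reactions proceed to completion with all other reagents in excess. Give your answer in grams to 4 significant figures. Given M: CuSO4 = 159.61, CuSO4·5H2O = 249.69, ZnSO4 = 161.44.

158.6 g

n(CuSO4·5H2O) = 245.30 / 249.69 = 0.98242 mol.
Step 1 gives a 1:1 ratio of CuSO4·5H2O to CuSO4, so n(CuSO4) = 0.98242 mol.
In step 2 the CuSO4:ZnSO4 ratio is 1:1, so n(ZnSO4) = 0.98242 mol.
Mass of ZnSO4 = 0.98242 × 161.44 = 158.60 g.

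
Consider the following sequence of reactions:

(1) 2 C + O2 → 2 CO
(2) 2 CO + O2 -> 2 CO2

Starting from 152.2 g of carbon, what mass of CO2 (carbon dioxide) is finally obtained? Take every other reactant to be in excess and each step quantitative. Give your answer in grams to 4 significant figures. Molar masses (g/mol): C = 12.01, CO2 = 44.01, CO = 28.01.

557.7 g

n(C) = 152.20 / 12.01 = 12.673 mol.
Step 1 gives a 2:2 ratio of C to CO, so n(CO) = 12.673 mol.
In step 2 the CO:CO2 ratio is 2:2, so n(CO2) = 12.673 mol.
Mass of CO2 = 12.673 × 44.01 = 557.73 g.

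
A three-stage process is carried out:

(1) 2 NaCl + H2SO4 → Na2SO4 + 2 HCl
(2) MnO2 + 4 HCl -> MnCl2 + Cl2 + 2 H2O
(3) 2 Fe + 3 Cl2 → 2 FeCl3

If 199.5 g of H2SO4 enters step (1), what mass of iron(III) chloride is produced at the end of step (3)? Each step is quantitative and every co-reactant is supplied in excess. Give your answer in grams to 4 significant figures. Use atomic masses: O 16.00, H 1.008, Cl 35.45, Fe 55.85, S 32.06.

110.0 g

M(H2SO4) = 2(1.008) + 32.06 + 4(16.00) = 98.076 g/mol.
M(FeCl3) = 55.85 + 3(35.45) = 162.20 g/mol.
n(H2SO4) = 199.5 / 98.076 = 2.0341 mol.
Reaction (1): H2SO4→HCl ratio 1:2 ⇒ n(HCl) = 4.0683 mol.
Reaction (2): HCl→Cl2 ratio 4:1 ⇒ n(Cl2) = 1.0171 mol.
Reaction (3): Cl2→FeCl3 ratio 3:2 ⇒ n(FeCl3) = 0.67805 mol.
Mass of FeCl3 = 0.67805 × 162.20 = 109.98 g.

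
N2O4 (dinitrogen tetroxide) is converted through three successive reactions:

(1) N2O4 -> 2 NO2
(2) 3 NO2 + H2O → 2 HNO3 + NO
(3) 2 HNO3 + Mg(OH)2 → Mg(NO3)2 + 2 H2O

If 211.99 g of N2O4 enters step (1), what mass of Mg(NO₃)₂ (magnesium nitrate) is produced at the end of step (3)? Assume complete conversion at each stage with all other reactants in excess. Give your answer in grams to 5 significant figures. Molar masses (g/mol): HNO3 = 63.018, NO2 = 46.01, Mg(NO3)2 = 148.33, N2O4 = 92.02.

n(N2O4) = 211.99 / 92.02 = 2.30374 mol.
Reaction (1): N2O4→NO2 ratio 1:2 ⇒ n(NO2) = 4.60748 mol.
Reaction (2): NO2→HNO3 ratio 3:2 ⇒ n(HNO3) = 3.07165 mol.
Reaction (3): HNO3→Mg(NO3)2 ratio 2:1 ⇒ n(Mg(NO3)2) = 1.53583 mol.
Mass of Mg(NO3)2 = 1.53583 × 148.33 = 227.809 g.

227.81 g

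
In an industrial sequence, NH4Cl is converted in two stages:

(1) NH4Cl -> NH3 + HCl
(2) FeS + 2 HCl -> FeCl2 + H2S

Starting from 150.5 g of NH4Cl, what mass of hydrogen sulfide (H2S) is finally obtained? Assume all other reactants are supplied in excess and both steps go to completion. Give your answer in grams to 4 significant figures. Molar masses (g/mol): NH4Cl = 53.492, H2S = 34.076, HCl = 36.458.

n(NH4Cl) = 150.50 / 53.492 = 2.8135 mol.
Step 1 gives a 1:1 ratio of NH4Cl to HCl, so n(HCl) = 2.8135 mol.
In step 2 the HCl:H2S ratio is 2:1, so n(H2S) = 1.4068 mol.
Mass of H2S = 1.4068 × 34.076 = 47.936 g.

47.94 g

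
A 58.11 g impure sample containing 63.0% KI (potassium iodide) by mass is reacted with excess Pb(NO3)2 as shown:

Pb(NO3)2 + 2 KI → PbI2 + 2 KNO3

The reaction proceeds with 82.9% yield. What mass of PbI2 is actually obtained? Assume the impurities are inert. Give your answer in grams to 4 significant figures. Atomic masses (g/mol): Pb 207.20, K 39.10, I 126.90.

Pure KI available = 58.11 g × 0.630 = 36.609 g.
M(KI) = 39.10 + 126.90 = 166.00 g/mol.
M(PbI2) = 207.20 + 2(126.90) = 461.00 g/mol.
n(KI) = 36.609 g / 166.00 g/mol = 0.22054 mol.
From the equation the KI:PbI2 mole ratio is 2:1, so n(PbI2) = 0.22054 × 1/2 = 0.11027 mol.
Mass of PbI2 = 0.11027 mol × 461.00 g/mol = 50.834 g.
Actual mass collected = 50.834 g × 0.829 = 42.141 g.

42.14 g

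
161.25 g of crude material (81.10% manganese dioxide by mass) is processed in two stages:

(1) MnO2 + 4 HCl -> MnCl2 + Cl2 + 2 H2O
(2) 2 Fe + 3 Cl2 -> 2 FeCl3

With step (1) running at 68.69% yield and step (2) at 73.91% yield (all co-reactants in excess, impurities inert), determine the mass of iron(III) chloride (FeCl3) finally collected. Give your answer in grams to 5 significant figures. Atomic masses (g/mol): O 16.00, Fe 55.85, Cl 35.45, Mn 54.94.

82.577 g

Pure MnO2 = 161.25 × 0.8110 = 130.774 g.
M(MnO2) = 54.94 + 2(16.00) = 86.94 g/mol.
M(FeCl3) = 55.85 + 3(35.45) = 162.20 g/mol.
n(MnO2) = 130.774 / 86.94 = 1.50418 mol.
Step 1 (MnO2:Cl2 = 1:1): theoretical n(Cl2) = 1.50418 mol; at 68.69% yield, n(Cl2) = 1.03322 mol.
Step 2 (Cl2:FeCl3 = 3:2): theoretical n(FeCl3) = 0.688816 mol, so theoretical mass = 0.688816 × 162.20 = 111.726 g.
At 73.91% yield, actual mass of FeCl3 = 111.726 × 0.7391 = 82.5766 g.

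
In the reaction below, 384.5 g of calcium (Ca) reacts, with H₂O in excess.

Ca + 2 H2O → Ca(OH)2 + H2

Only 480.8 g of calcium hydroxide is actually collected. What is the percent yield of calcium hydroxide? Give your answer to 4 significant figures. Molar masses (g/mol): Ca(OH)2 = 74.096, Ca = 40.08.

67.64 %

n(Ca) = 384.50 g / 40.08 g/mol = 9.5933 mol.
From the equation the Ca:Ca(OH)2 mole ratio is 1:1, so n(Ca(OH)2) = 9.5933 × 1/1 = 9.5933 mol.
Mass of Ca(OH)2 = 9.5933 mol × 74.096 g/mol = 710.83 g.
This is the theoretical yield. Percent yield = 480.8 g / 710.83 g × 100% = 67.640%.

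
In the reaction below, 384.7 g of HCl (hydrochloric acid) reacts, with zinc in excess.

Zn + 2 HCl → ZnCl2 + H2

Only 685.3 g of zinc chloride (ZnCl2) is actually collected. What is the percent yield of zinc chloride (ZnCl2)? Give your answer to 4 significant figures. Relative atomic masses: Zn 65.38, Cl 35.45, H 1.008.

95.31 %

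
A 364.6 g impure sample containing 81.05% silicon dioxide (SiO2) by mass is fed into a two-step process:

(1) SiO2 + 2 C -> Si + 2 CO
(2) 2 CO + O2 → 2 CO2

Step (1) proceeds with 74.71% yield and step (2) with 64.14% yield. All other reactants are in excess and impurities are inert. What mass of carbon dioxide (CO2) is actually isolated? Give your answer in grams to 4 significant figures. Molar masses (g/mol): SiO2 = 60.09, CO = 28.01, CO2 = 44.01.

207.4 g

Pure SiO2 = 364.6 × 0.8105 = 295.51 g.
n(SiO2) = 295.51 / 60.09 = 4.9178 mol.
Step 1 (SiO2:CO = 1:2): theoretical n(CO) = 9.8355 mol; at 74.71% yield, n(CO) = 7.3481 mol.
Step 2 (CO:CO2 = 2:2): theoretical n(CO2) = 7.3481 mol, so theoretical mass = 7.3481 × 44.01 = 323.39 g.
At 64.14% yield, actual mass of CO2 = 323.39 × 0.6414 = 207.42 g.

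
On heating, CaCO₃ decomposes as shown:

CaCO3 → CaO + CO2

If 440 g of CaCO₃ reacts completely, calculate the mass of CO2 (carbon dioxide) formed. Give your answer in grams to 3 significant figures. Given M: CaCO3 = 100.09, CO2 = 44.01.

n(CaCO3) = 440.0 g / 100.09 g/mol = 4.396 mol.
From the equation the CaCO3:CO2 mole ratio is 1:1, so n(CO2) = 4.396 × 1/1 = 4.396 mol.
Mass of CO2 = 4.396 mol × 44.01 g/mol = 193.5 g.

193 g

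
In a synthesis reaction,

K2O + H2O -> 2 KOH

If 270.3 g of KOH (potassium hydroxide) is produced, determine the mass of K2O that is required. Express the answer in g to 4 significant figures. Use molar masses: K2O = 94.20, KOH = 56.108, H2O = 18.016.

n(KOH) = 270.30 g / 56.108 g/mol = 4.8175 mol.
From the equation the KOH:K2O mole ratio is 2:1, so n(K2O) = 4.8175 × 1/2 = 2.4087 mol.
Mass of K2O = 2.4087 mol × 94.20 g/mol = 226.90 g.

226.9 g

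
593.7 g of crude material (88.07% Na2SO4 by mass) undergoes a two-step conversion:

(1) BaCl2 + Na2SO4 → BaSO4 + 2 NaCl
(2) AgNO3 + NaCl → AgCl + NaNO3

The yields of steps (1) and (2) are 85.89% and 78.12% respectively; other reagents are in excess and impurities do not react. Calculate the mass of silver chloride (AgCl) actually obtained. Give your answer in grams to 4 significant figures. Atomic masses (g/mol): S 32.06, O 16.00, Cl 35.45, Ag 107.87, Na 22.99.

708.0 g

Pure Na2SO4 = 593.7 × 0.8807 = 522.87 g.
M(Na2SO4) = 2(22.99) + 32.06 + 4(16.00) = 142.04 g/mol.
M(AgCl) = 107.87 + 35.45 = 143.32 g/mol.
n(Na2SO4) = 522.87 / 142.04 = 3.6812 mol.
Step 1 (Na2SO4:NaCl = 1:2): theoretical n(NaCl) = 7.3623 mol; at 85.89% yield, n(NaCl) = 6.3235 mol.
Step 2 (NaCl:AgCl = 1:1): theoretical n(AgCl) = 6.3235 mol, so theoretical mass = 6.3235 × 143.32 = 906.28 g.
At 78.12% yield, actual mass of AgCl = 906.28 × 0.7812 = 707.99 g.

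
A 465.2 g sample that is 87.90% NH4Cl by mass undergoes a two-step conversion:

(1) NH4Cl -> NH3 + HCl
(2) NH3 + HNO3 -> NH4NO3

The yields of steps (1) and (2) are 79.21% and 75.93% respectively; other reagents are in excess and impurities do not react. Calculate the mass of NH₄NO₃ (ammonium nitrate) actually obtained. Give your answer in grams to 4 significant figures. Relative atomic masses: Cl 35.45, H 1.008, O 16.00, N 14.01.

Pure NH4Cl = 465.2 × 0.8790 = 408.91 g.
M(NH4Cl) = 14.01 + 4(1.008) + 35.45 = 53.492 g/mol.
M(NH4NO3) = 2(14.01) + 4(1.008) + 3(16.00) = 80.052 g/mol.
n(NH4Cl) = 408.91 / 53.492 = 7.6443 mol.
Step 1 (NH4Cl:NH3 = 1:1): theoretical n(NH3) = 7.6443 mol; at 79.21% yield, n(NH3) = 6.0551 mol.
Step 2 (NH3:NH4NO3 = 1:1): theoretical n(NH4NO3) = 6.0551 mol, so theoretical mass = 6.0551 × 80.052 = 484.72 g.
At 75.93% yield, actual mass of NH4NO3 = 484.72 × 0.7593 = 368.05 g.

368.0 g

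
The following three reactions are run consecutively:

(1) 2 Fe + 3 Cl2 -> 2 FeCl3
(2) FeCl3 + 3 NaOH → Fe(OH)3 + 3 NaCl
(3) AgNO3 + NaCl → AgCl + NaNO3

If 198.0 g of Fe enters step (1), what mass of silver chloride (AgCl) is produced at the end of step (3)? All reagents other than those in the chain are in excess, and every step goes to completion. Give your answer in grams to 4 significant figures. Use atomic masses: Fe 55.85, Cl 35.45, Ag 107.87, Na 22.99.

1524 g

M(Fe) = 55.85 g/mol.
M(AgCl) = 107.87 + 35.45 = 143.32 g/mol.
n(Fe) = 198.0 / 55.85 = 3.5452 mol.
Reaction (1): Fe→FeCl3 ratio 2:2 ⇒ n(FeCl3) = 3.5452 mol.
Reaction (2): FeCl3→NaCl ratio 1:3 ⇒ n(NaCl) = 10.636 mol.
Reaction (3): NaCl→AgCl ratio 1:1 ⇒ n(AgCl) = 10.636 mol.
Mass of AgCl = 10.636 × 143.32 = 1524.3 g.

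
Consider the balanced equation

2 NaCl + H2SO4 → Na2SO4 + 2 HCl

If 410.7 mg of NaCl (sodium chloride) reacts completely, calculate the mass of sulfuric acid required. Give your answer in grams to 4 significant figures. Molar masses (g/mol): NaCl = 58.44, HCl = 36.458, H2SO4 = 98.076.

Convert: 410.7 mg = 0.41070 g.
n(NaCl) = 0.41070 g / 58.44 g/mol = 0.0070277 mol.
From the equation the NaCl:H2SO4 mole ratio is 2:1, so n(H2SO4) = 0.0070277 × 1/2 = 0.0035139 mol.
Mass of H2SO4 = 0.0035139 mol × 98.076 g/mol = 0.34463 g.

0.3446 g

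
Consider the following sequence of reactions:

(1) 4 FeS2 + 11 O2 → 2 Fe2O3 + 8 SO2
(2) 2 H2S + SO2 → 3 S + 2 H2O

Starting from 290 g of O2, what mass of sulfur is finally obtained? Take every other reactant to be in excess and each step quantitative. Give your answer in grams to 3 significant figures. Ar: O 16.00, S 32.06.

634 g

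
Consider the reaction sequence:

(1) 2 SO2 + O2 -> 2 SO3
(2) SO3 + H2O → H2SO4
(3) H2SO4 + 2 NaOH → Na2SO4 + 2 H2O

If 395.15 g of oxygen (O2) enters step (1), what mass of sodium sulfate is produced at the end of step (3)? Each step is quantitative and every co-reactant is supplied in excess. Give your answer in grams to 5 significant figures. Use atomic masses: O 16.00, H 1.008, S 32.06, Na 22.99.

3507.9 g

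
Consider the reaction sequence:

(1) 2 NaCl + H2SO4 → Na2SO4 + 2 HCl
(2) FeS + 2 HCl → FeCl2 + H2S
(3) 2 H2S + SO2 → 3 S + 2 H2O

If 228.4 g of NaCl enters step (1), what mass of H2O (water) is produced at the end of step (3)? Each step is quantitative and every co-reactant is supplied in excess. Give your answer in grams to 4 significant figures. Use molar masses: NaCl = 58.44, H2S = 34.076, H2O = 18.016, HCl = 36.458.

n(NaCl) = 228.4 / 58.44 = 3.9083 mol.
Reaction (1): NaCl→HCl ratio 2:2 ⇒ n(HCl) = 3.9083 mol.
Reaction (2): HCl→H2S ratio 2:1 ⇒ n(H2S) = 1.9541 mol.
Reaction (3): H2S→H2O ratio 2:2 ⇒ n(H2O) = 1.9541 mol.
Mass of H2O = 1.9541 × 18.016 = 35.206 g.

35.21 g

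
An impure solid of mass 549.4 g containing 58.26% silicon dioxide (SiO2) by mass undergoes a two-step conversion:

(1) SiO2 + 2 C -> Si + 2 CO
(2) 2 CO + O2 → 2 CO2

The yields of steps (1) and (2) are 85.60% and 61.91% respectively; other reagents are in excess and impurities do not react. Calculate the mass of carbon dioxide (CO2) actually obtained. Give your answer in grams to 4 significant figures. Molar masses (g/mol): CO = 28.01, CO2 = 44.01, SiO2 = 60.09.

Pure SiO2 = 549.4 × 0.5826 = 320.08 g.
n(SiO2) = 320.08 / 60.09 = 5.3267 mol.
Step 1 (SiO2:CO = 1:2): theoretical n(CO) = 10.653 mol; at 85.60% yield, n(CO) = 9.1193 mol.
Step 2 (CO:CO2 = 2:2): theoretical n(CO2) = 9.1193 mol, so theoretical mass = 9.1193 × 44.01 = 401.34 g.
At 61.91% yield, actual mass of CO2 = 401.34 × 0.6191 = 248.47 g.

248.5 g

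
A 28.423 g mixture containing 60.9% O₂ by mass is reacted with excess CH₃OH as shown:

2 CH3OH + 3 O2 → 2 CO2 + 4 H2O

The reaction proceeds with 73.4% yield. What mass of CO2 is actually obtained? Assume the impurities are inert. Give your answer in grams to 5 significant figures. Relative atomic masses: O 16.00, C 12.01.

11.649 g

Pure O2 available = 28.423 g × 0.609 = 17.3096 g.
M(O2) = 2(16.00) = 32.00 g/mol.
M(CO2) = 12.01 + 2(16.00) = 44.01 g/mol.
n(O2) = 17.3096 g / 32.00 g/mol = 0.540925 mol.
From the equation the O2:CO2 mole ratio is 3:2, so n(CO2) = 0.540925 × 2/3 = 0.360617 mol.
Mass of CO2 = 0.360617 mol × 44.01 g/mol = 15.8707 g.
Actual mass collected = 15.8707 g × 0.734 = 11.6491 g.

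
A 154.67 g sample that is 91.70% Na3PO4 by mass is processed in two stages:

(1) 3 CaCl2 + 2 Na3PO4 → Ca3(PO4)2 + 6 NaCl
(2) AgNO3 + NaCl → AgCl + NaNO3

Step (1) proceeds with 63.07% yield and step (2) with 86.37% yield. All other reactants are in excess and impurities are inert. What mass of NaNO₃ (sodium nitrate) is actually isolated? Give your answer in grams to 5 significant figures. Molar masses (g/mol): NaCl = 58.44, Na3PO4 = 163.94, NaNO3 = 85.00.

120.18 g

Pure Na3PO4 = 154.67 × 0.9170 = 141.832 g.
n(Na3PO4) = 141.832 / 163.94 = 0.865148 mol.
Step 1 (Na3PO4:NaCl = 2:6): theoretical n(NaCl) = 2.59544 mol; at 63.07% yield, n(NaCl) = 1.63695 mol.
Step 2 (NaCl:NaNO3 = 1:1): theoretical n(NaNO3) = 1.63695 mol, so theoretical mass = 1.63695 × 85.00 = 139.140 g.
At 86.37% yield, actual mass of NaNO3 = 139.140 × 0.8637 = 120.176 g.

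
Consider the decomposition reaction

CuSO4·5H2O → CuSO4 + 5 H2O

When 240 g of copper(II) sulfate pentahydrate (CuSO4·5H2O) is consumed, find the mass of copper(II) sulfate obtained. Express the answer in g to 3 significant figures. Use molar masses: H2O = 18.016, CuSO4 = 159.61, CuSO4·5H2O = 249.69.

n(CuSO4·5H2O) = 240.0 g / 249.69 g/mol = 0.9612 mol.
From the equation the CuSO4·5H2O:CuSO4 mole ratio is 1:1, so n(CuSO4) = 0.9612 × 1/1 = 0.9612 mol.
Mass of CuSO4 = 0.9612 mol × 159.61 g/mol = 153.4 g.

153 g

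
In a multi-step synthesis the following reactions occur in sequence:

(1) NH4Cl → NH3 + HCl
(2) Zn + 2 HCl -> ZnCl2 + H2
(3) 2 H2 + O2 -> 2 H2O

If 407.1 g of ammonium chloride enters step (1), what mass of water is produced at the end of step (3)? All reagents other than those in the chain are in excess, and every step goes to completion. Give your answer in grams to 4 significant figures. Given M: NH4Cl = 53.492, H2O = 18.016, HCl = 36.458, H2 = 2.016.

n(NH4Cl) = 407.1 / 53.492 = 7.6105 mol.
Reaction (1): NH4Cl→HCl ratio 1:1 ⇒ n(HCl) = 7.6105 mol.
Reaction (2): HCl→H2 ratio 2:1 ⇒ n(H2) = 3.8052 mol.
Reaction (3): H2→H2O ratio 2:2 ⇒ n(H2O) = 3.8052 mol.
Mass of H2O = 3.8052 × 18.016 = 68.555 g.

68.56 g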